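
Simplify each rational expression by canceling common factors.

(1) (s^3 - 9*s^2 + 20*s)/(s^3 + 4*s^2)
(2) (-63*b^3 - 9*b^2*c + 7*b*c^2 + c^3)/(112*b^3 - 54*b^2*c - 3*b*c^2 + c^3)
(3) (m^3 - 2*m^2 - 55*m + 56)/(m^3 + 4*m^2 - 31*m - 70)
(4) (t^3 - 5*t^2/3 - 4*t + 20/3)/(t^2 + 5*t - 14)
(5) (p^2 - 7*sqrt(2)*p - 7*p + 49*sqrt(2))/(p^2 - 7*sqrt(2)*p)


(1) = (s^2 - 9*s + 20)/(s^2 + 4*s)
(2) = (-9*b^2 + c^2)/(16*b^2 - 10*b*c + c^2)
(3) = (m^2 - 9*m + 8)/(m^2 - 3*m - 10)
(4) = (3*t^2 + t - 10)/(3*t + 21)
(5) = (p - 7)/p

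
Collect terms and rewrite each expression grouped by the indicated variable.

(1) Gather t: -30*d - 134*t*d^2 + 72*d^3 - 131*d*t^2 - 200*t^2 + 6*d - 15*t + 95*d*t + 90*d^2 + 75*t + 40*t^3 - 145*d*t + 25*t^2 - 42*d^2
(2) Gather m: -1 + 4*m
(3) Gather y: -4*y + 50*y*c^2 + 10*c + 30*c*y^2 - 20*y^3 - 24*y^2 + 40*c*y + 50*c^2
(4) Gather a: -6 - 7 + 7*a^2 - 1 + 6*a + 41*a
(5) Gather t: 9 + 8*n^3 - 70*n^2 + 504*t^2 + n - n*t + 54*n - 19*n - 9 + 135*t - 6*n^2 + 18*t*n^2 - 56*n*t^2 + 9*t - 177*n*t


(1) = 72*d^3 + 48*d^2 - 24*d + 40*t^3 + t^2*(-131*d - 175) + t*(-134*d^2 - 50*d + 60)
(2) = 4*m - 1
(3) = 50*c^2 + 10*c - 20*y^3 + y^2*(30*c - 24) + y*(50*c^2 + 40*c - 4)
(4) = 7*a^2 + 47*a - 14
(5) = 8*n^3 - 76*n^2 + 36*n + t^2*(504 - 56*n) + t*(18*n^2 - 178*n + 144)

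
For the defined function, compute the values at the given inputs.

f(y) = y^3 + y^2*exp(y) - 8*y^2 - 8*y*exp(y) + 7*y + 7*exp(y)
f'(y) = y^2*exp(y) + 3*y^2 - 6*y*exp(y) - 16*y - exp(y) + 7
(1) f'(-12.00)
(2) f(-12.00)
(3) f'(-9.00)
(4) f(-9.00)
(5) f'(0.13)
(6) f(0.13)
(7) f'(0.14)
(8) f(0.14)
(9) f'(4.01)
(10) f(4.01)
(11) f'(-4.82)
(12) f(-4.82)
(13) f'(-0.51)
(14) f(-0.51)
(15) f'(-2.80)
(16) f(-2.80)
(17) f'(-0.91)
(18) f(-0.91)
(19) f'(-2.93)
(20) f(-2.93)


(1) = 631.00
(2) = -2964.00
(3) = 394.02
(4) = -1439.98
(5) = 2.96
(6) = 7.58
(7) = 2.72
(8) = 7.61
(9) = -504.13
(10) = -532.41
(11) = 154.23
(12) = -331.02
(13) = 17.33
(14) = 1.03
(15) = 76.76
(16) = -102.01
(17) = 26.17
(18) = -7.67
(19) = 80.98
(20) = -112.26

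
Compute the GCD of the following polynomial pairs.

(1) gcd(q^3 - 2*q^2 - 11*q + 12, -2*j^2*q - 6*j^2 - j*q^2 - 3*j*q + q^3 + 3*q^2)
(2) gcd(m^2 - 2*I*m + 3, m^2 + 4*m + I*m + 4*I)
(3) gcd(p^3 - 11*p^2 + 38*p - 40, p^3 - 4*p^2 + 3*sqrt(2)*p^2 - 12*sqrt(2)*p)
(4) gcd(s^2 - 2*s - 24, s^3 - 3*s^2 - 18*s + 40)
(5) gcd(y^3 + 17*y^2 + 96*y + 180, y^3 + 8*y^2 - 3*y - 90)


(1) = gcd((q - 4)*(q - 1)*(q + 3), (-2*j + q)*(j + q)*(q + 3)) = q + 3
(2) = m + I
(3) = p - 4
(4) = gcd((s - 6)*(s + 4), (s - 5)*(s - 2)*(s + 4)) = s + 4
(5) = gcd((y + 5)*(y + 6)^2, (y - 3)*(y + 5)*(y + 6)) = y^2 + 11*y + 30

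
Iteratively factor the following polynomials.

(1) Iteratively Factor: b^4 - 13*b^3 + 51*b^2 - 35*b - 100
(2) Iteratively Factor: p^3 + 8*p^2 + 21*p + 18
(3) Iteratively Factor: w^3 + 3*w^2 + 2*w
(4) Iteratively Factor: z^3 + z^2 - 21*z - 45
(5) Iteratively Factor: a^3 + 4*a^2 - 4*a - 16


(1) = (b - 4)*(b^3 - 9*b^2 + 15*b + 25) = (b - 4)*(b + 1)*(b^2 - 10*b + 25) = (b - 5)*(b - 4)*(b + 1)*(b - 5)
(2) = (p + 3)*(p^2 + 5*p + 6) = (p + 2)*(p + 3)*(p + 3)
(3) = (w)*(w^2 + 3*w + 2) = w*(w + 1)*(w + 2)
(4) = (z + 3)*(z^2 - 2*z - 15) = (z - 5)*(z + 3)*(z + 3)
(5) = (a + 4)*(a^2 - 4) = (a - 2)*(a + 4)*(a + 2)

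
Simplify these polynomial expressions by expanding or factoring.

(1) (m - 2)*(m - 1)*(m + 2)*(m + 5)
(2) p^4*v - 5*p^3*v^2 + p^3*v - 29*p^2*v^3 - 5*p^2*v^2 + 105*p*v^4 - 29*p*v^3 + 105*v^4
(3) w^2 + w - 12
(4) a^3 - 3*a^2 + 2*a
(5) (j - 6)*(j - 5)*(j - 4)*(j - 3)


(1) = m^4 + 4*m^3 - 9*m^2 - 16*m + 20
(2) = (p - 7*v)*(p - 3*v)*(p + 5*v)*(p*v + v)
(3) = (w - 3)*(w + 4)
(4) = a*(a - 2)*(a - 1)
(5) = j^4 - 18*j^3 + 119*j^2 - 342*j + 360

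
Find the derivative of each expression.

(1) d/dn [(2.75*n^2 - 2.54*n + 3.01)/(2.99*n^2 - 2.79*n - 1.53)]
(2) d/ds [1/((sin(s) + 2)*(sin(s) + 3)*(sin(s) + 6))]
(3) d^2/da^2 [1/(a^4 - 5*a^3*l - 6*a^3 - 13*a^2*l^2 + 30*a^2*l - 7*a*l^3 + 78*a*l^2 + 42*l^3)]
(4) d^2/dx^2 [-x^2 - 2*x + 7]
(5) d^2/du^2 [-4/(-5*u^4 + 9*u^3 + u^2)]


(1) = (-0.0779*n^2 - 26.4148*n + 12.2841)/(8.9401*n^4 - 16.6842*n^3 - 1.3653*n^2 + 8.5374*n + 2.3409)
(2) = (-22*sin(s) + 3*cos(s)^2 - 39)*cos(s)/((sin(s) + 2)^2*(sin(s) + 3)^2*(sin(s) + 6)^2)
(3) = 2*((-6*a^2 + 15*a*l + 18*a + 13*l^2 - 30*l)*(a^4 - 5*a^3*l - 6*a^3 - 13*a^2*l^2 + 30*a^2*l - 7*a*l^3 + 78*a*l^2 + 42*l^3) + (-4*a^3 + 15*a^2*l + 18*a^2 + 26*a*l^2 - 60*a*l + 7*l^3 - 78*l^2)^2)/(a^4 - 5*a^3*l - 6*a^3 - 13*a^2*l^2 + 30*a^2*l - 7*a*l^3 + 78*a*l^2 + 42*l^3)^3
(4) = -2
(5) = 8*((-30*u^2 + 27*u + 1)*(-5*u^2 + 9*u + 1) - (-20*u^2 + 27*u + 2)^2)/(u^4*(-5*u^2 + 9*u + 1)^3)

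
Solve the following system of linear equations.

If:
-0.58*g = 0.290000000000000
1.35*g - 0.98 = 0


Then:
No Solution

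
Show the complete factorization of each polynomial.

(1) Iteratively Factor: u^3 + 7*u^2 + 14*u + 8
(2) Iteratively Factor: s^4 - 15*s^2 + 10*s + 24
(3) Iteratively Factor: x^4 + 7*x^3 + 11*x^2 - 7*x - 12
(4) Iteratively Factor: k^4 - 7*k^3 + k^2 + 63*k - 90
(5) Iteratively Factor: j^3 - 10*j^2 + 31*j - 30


(1) = (u + 2)*(u^2 + 5*u + 4) = (u + 1)*(u + 2)*(u + 4)
(2) = (s + 4)*(s^3 - 4*s^2 + s + 6) = (s - 2)*(s + 4)*(s^2 - 2*s - 3) = (s - 2)*(s + 1)*(s + 4)*(s - 3)
(3) = (x + 1)*(x^3 + 6*x^2 + 5*x - 12) = (x + 1)*(x + 3)*(x^2 + 3*x - 4) = (x + 1)*(x + 3)*(x + 4)*(x - 1)
(4) = (k - 2)*(k^3 - 5*k^2 - 9*k + 45) = (k - 5)*(k - 2)*(k^2 - 9) = (k - 5)*(k - 3)*(k - 2)*(k + 3)
(5) = (j - 3)*(j^2 - 7*j + 10) = (j - 5)*(j - 3)*(j - 2)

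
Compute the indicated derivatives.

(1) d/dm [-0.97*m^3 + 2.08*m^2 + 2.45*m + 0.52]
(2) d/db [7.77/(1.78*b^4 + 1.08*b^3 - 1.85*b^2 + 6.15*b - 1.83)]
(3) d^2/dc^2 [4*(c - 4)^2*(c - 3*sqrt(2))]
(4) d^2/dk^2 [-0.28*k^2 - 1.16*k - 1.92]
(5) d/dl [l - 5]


(1) = -2.91*m^2 + 4.16*m + 2.45
(2) = (-55.3224*b^3 - 25.1748*b^2 + 28.749*b - 47.7855)/(1.78*b^4 + 1.08*b^3 - 1.85*b^2 + 6.15*b - 1.83)^2
(3) = 24*c - 64 - 24*sqrt(2)
(4) = -0.560000000000000
(5) = 1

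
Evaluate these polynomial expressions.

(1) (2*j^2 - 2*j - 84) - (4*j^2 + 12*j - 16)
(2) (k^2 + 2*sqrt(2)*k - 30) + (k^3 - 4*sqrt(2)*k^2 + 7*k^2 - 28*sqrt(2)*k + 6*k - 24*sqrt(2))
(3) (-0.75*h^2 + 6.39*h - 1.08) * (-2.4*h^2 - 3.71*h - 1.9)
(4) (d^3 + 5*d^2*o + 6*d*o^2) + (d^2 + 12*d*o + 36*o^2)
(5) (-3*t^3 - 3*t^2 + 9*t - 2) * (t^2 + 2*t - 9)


(1) = -2*j^2 - 14*j - 68
(2) = k^3 - 4*sqrt(2)*k^2 + 8*k^2 - 26*sqrt(2)*k + 6*k - 24*sqrt(2) - 30
(3) = 1.8*h^4 - 12.5535*h^3 - 19.6899*h^2 - 8.1342*h + 2.052
(4) = d^3 + 5*d^2*o + d^2 + 6*d*o^2 + 12*d*o + 36*o^2
(5) = -3*t^5 - 9*t^4 + 30*t^3 + 43*t^2 - 85*t + 18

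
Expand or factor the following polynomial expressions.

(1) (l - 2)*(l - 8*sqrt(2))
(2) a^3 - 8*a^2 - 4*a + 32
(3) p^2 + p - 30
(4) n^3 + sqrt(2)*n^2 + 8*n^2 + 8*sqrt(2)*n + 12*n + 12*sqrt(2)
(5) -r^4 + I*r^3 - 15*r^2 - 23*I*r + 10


(1) = l^2 - 8*sqrt(2)*l - 2*l + 16*sqrt(2)
(2) = (a - 8)*(a - 2)*(a + 2)
(3) = (p - 5)*(p + 6)
(4) = (n + 2)*(n + 6)*(n + sqrt(2))
(5) = (r - 5*I)*(r + 2*I)*(-I*r + 1)^2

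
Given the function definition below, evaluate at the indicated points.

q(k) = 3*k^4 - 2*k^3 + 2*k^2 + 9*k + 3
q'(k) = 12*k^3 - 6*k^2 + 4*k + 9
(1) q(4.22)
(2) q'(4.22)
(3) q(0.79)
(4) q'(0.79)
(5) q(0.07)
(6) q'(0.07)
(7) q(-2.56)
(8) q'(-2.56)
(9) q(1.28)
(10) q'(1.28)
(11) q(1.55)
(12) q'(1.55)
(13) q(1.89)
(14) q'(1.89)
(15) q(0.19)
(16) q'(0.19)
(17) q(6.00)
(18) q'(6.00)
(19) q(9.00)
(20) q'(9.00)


(1) = 877.71
(2) = 820.85
(3) = 11.54
(4) = 14.33
(5) = 3.64
(6) = 9.25
(7) = 155.47
(8) = -241.89
(9) = 21.66
(10) = 29.46
(11) = 31.62
(12) = 45.47
(13) = 51.93
(14) = 76.14
(15) = 4.77
(16) = 9.63
(17) = 3585.00
(18) = 2409.00
(19) = 18471.00
(20) = 8307.00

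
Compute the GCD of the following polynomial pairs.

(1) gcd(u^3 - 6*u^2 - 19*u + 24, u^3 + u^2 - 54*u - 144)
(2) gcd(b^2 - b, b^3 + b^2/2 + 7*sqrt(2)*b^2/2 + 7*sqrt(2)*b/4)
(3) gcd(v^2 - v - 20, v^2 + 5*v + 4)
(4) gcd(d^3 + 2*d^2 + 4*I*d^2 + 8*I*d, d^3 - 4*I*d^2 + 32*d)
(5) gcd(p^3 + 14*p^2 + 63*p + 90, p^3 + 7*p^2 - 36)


(1) = gcd((u - 8)*(u - 1)*(u + 3), (u - 8)*(u + 3)*(u + 6)) = u^2 - 5*u - 24
(2) = b
(3) = gcd((v - 5)*(v + 4), (v + 1)*(v + 4)) = v + 4
(4) = d^2 + 4*I*d
(5) = gcd((p + 3)*(p + 5)*(p + 6), (p - 2)*(p + 3)*(p + 6)) = p^2 + 9*p + 18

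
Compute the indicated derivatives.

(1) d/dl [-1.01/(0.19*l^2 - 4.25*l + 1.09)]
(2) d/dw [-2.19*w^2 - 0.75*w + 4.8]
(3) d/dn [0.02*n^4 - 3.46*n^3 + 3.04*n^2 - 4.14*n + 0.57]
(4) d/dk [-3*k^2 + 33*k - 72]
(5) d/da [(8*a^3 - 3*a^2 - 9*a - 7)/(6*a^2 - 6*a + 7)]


(1) = (0.3838*l - 4.2925)/(0.19*l^2 - 4.25*l + 1.09)^2
(2) = -4.38*w - 0.75
(3) = 0.08*n^3 - 10.38*n^2 + 6.08*n - 4.14
(4) = 33 - 6*k
(5) = 3*(16*a^4 - 32*a^3 + 80*a^2 + 14*a - 35)/(36*a^4 - 72*a^3 + 120*a^2 - 84*a + 49)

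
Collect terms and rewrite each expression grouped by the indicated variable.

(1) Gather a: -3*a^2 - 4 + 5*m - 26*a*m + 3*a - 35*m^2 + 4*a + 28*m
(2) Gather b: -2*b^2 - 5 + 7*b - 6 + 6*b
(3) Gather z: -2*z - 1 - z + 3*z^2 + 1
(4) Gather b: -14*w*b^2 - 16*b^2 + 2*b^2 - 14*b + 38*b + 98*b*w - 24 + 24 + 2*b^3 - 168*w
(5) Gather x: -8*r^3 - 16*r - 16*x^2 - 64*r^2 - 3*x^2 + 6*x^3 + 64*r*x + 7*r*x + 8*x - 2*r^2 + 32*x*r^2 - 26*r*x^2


(1) = -3*a^2 + a*(7 - 26*m) - 35*m^2 + 33*m - 4
(2) = -2*b^2 + 13*b - 11
(3) = 3*z^2 - 3*z
(4) = 2*b^3 + b^2*(-14*w - 14) + b*(98*w + 24) - 168*w
(5) = -8*r^3 - 66*r^2 - 16*r + 6*x^3 + x^2*(-26*r - 19) + x*(32*r^2 + 71*r + 8)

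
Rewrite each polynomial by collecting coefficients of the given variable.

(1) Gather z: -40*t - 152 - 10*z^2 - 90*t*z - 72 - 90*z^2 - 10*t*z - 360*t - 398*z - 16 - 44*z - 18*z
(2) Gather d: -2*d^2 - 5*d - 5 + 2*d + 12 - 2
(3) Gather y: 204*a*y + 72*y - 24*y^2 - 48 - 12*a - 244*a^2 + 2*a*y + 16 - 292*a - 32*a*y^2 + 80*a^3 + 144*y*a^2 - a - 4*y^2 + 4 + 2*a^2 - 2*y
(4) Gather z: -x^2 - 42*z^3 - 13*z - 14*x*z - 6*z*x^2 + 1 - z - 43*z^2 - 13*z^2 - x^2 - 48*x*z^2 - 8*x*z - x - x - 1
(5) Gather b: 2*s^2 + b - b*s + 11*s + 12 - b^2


(1) = -400*t - 100*z^2 + z*(-100*t - 460) - 240
(2) = -2*d^2 - 3*d + 5
(3) = 80*a^3 - 242*a^2 - 305*a + y^2*(-32*a - 28) + y*(144*a^2 + 206*a + 70) - 28
(4) = -2*x^2 - 2*x - 42*z^3 + z^2*(-48*x - 56) + z*(-6*x^2 - 22*x - 14)
(5) = -b^2 + b*(1 - s) + 2*s^2 + 11*s + 12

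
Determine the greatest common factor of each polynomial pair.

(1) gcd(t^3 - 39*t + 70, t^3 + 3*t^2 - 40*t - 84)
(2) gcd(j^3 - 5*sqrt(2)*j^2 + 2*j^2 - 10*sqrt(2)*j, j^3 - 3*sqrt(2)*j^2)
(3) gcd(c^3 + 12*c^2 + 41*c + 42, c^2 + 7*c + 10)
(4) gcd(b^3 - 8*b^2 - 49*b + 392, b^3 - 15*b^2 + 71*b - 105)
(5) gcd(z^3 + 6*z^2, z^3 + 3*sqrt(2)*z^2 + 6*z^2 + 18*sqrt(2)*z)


(1) = t + 7
(2) = j
(3) = gcd((c + 2)*(c + 3)*(c + 7), (c + 2)*(c + 5)) = c + 2
(4) = b - 7
(5) = gcd(z^2*(z + 6), z*(z + 6)*(z + 3*sqrt(2))) = z^2 + 6*z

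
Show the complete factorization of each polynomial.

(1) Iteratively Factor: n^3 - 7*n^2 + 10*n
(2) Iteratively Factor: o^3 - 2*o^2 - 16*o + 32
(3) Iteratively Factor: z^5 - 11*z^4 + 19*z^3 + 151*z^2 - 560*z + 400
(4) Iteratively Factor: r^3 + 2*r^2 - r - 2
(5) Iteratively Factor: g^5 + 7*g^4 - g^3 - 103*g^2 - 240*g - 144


(1) = (n - 5)*(n^2 - 2*n) = (n - 5)*(n - 2)*(n)
(2) = (o + 4)*(o^2 - 6*o + 8) = (o - 2)*(o + 4)*(o - 4)
(3) = (z - 5)*(z^4 - 6*z^3 - 11*z^2 + 96*z - 80) = (z - 5)*(z + 4)*(z^3 - 10*z^2 + 29*z - 20) = (z - 5)*(z - 1)*(z + 4)*(z^2 - 9*z + 20) = (z - 5)*(z - 4)*(z - 1)*(z + 4)*(z - 5)
(4) = (r - 1)*(r^2 + 3*r + 2) = (r - 1)*(r + 1)*(r + 2)
(5) = (g + 4)*(g^4 + 3*g^3 - 13*g^2 - 51*g - 36) = (g - 4)*(g + 4)*(g^3 + 7*g^2 + 15*g + 9) = (g - 4)*(g + 3)*(g + 4)*(g^2 + 4*g + 3) = (g - 4)*(g + 1)*(g + 3)*(g + 4)*(g + 3)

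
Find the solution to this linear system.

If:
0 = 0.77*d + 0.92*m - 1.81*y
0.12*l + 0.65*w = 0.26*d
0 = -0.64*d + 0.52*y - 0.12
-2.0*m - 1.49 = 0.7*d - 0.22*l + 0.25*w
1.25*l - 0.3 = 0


Then:
d = -0.59
l = 0.24
m = -0.48
w = -0.28
y = -0.49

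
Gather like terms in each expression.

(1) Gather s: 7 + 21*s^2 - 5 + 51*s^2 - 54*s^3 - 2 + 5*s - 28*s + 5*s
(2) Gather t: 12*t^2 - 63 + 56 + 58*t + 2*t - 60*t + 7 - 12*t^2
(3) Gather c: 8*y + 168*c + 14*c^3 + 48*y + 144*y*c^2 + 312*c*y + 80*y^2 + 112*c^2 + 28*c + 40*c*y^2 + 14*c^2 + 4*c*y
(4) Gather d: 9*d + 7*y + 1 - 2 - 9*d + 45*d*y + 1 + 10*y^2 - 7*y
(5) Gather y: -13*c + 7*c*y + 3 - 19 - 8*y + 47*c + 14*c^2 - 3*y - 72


(1) = -54*s^3 + 72*s^2 - 18*s
(2) = 0
(3) = 14*c^3 + c^2*(144*y + 126) + c*(40*y^2 + 316*y + 196) + 80*y^2 + 56*y
(4) = 45*d*y + 10*y^2
(5) = 14*c^2 + 34*c + y*(7*c - 11) - 88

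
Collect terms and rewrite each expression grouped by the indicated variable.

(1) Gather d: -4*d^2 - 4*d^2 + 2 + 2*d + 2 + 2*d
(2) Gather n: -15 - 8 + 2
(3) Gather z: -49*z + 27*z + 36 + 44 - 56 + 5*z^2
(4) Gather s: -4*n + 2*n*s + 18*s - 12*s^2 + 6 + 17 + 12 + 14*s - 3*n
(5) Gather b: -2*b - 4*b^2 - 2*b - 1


(1) = -8*d^2 + 4*d + 4
(2) = -21
(3) = 5*z^2 - 22*z + 24
(4) = -7*n - 12*s^2 + s*(2*n + 32) + 35
(5) = -4*b^2 - 4*b - 1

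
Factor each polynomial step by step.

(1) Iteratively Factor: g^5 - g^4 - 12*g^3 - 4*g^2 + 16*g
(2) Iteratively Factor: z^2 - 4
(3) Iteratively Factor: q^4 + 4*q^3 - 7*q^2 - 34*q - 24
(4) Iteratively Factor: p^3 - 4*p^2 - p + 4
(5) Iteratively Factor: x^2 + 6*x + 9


(1) = (g + 2)*(g^4 - 3*g^3 - 6*g^2 + 8*g) = (g - 4)*(g + 2)*(g^3 + g^2 - 2*g) = g*(g - 4)*(g + 2)*(g^2 + g - 2) = g*(g - 4)*(g - 1)*(g + 2)*(g + 2)
(2) = (z + 2)*(z - 2)
(3) = (q + 4)*(q^3 - 7*q - 6) = (q - 3)*(q + 4)*(q^2 + 3*q + 2) = (q - 3)*(q + 1)*(q + 4)*(q + 2)
(4) = (p - 1)*(p^2 - 3*p - 4) = (p - 4)*(p - 1)*(p + 1)
(5) = (x + 3)*(x + 3)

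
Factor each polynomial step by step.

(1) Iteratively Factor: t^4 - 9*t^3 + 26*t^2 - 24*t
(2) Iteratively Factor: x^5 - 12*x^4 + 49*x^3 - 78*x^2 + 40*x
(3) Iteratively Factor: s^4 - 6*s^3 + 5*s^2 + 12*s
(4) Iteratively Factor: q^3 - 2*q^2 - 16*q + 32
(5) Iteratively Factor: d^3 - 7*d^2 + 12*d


(1) = (t - 2)*(t^3 - 7*t^2 + 12*t) = (t - 4)*(t - 2)*(t^2 - 3*t) = (t - 4)*(t - 3)*(t - 2)*(t)
(2) = (x - 5)*(x^4 - 7*x^3 + 14*x^2 - 8*x) = (x - 5)*(x - 1)*(x^3 - 6*x^2 + 8*x) = x*(x - 5)*(x - 1)*(x^2 - 6*x + 8) = x*(x - 5)*(x - 4)*(x - 1)*(x - 2)
(3) = (s + 1)*(s^3 - 7*s^2 + 12*s) = (s - 4)*(s + 1)*(s^2 - 3*s) = s*(s - 4)*(s + 1)*(s - 3)
(4) = (q - 4)*(q^2 + 2*q - 8) = (q - 4)*(q + 4)*(q - 2)
(5) = (d)*(d^2 - 7*d + 12) = d*(d - 3)*(d - 4)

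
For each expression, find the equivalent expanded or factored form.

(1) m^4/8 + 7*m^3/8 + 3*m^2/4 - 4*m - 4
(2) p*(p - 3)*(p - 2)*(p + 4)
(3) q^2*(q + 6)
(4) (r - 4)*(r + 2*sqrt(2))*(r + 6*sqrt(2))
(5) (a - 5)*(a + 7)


(1) = (m/4 + 1)*(m/2 + 1/2)*(m - 2)*(m + 4)
(2) = p^4 - p^3 - 14*p^2 + 24*p
(3) = q^3 + 6*q^2
(4) = r^3 - 4*r^2 + 8*sqrt(2)*r^2 - 32*sqrt(2)*r + 24*r - 96
(5) = a^2 + 2*a - 35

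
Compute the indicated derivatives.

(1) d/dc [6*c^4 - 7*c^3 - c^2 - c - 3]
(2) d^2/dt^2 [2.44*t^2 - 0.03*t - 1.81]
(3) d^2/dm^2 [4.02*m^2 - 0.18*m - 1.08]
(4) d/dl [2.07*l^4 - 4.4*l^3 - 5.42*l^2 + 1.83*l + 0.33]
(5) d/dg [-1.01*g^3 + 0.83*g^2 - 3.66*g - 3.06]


(1) = 24*c^3 - 21*c^2 - 2*c - 1
(2) = 4.88000000000000
(3) = 8.04000000000000
(4) = 8.28*l^3 - 13.2*l^2 - 10.84*l + 1.83
(5) = -3.03*g^2 + 1.66*g - 3.66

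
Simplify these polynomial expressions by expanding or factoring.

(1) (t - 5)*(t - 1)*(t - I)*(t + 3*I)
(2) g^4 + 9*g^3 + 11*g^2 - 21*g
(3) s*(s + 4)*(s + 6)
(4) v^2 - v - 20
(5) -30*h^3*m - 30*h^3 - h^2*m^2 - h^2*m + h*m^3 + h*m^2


(1) = t^4 - 6*t^3 + 2*I*t^3 + 8*t^2 - 12*I*t^2 - 18*t + 10*I*t + 15
(2) = g*(g - 1)*(g + 3)*(g + 7)
(3) = s^3 + 10*s^2 + 24*s
(4) = (v - 5)*(v + 4)
(5) = (-6*h + m)*(5*h + m)*(h*m + h)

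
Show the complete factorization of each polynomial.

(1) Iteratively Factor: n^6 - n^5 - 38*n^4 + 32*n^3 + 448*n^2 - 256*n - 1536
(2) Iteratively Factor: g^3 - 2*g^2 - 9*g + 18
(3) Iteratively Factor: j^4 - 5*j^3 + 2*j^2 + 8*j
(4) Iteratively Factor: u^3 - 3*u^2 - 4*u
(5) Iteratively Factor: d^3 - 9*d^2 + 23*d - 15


(1) = (n + 2)*(n^5 - 3*n^4 - 32*n^3 + 96*n^2 + 256*n - 768) = (n + 2)*(n + 4)*(n^4 - 7*n^3 - 4*n^2 + 112*n - 192) = (n - 4)*(n + 2)*(n + 4)*(n^3 - 3*n^2 - 16*n + 48) = (n - 4)*(n - 3)*(n + 2)*(n + 4)*(n^2 - 16) = (n - 4)*(n - 3)*(n + 2)*(n + 4)^2*(n - 4)
(2) = (g - 2)*(g^2 - 9) = (g - 2)*(g + 3)*(g - 3)
(3) = (j - 4)*(j^3 - j^2 - 2*j) = (j - 4)*(j + 1)*(j^2 - 2*j) = (j - 4)*(j - 2)*(j + 1)*(j)
(4) = (u)*(u^2 - 3*u - 4) = u*(u - 4)*(u + 1)
(5) = (d - 1)*(d^2 - 8*d + 15) = (d - 5)*(d - 1)*(d - 3)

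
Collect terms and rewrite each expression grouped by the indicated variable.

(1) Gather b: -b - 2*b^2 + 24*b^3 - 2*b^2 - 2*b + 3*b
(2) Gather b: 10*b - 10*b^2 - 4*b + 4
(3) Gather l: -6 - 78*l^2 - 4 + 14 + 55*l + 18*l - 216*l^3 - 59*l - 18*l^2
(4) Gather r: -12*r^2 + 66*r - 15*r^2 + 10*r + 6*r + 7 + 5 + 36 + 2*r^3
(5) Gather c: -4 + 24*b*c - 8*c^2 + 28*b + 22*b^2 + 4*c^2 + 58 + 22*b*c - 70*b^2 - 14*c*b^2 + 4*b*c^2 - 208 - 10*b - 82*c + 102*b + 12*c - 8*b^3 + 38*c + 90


(1) = 24*b^3 - 4*b^2
(2) = -10*b^2 + 6*b + 4
(3) = -216*l^3 - 96*l^2 + 14*l + 4
(4) = 2*r^3 - 27*r^2 + 82*r + 48
(5) = -8*b^3 - 48*b^2 + 120*b + c^2*(4*b - 4) + c*(-14*b^2 + 46*b - 32) - 64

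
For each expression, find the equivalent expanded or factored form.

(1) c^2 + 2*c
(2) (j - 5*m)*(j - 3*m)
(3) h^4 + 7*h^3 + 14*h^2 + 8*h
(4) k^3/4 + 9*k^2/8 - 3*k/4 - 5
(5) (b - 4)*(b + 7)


(1) = c*(c + 2)
(2) = j^2 - 8*j*m + 15*m^2
(3) = h*(h + 1)*(h + 2)*(h + 4)
(4) = (k/4 + 1)*(k - 2)*(k + 5/2)
(5) = b^2 + 3*b - 28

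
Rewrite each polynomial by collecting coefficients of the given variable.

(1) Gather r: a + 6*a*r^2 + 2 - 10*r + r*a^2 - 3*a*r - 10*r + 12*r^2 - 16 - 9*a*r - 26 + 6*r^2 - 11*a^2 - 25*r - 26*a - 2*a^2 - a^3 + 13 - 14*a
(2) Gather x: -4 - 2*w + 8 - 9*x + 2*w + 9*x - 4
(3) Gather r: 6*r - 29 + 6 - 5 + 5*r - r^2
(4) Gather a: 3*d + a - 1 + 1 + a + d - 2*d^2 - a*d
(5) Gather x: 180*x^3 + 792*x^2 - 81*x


(1) = -a^3 - 13*a^2 - 39*a + r^2*(6*a + 18) + r*(a^2 - 12*a - 45) - 27
(2) = 0
(3) = -r^2 + 11*r - 28
(4) = a*(2 - d) - 2*d^2 + 4*d
(5) = 180*x^3 + 792*x^2 - 81*x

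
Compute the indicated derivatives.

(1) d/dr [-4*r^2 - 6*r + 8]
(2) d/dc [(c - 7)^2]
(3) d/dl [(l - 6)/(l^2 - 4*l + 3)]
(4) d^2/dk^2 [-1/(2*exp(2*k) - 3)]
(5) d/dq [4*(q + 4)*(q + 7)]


(1) = -8*r - 6
(2) = 2*c - 14
(3) = (l^2 - 4*l - 2*(l - 6)*(l - 2) + 3)/(l^2 - 4*l + 3)^2
(4) = (-16*exp(2*k) - 24)*exp(2*k)/(2*exp(2*k) - 3)^3
(5) = 8*q + 44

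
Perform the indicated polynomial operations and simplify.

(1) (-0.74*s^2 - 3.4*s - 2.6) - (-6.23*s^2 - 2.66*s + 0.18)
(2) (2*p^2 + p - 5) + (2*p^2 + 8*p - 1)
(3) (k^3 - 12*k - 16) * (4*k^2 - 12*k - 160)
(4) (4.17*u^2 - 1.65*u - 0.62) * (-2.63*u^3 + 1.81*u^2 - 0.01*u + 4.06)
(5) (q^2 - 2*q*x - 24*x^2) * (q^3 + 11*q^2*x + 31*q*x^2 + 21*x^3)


(1) = 5.49*s^2 - 0.74*s - 2.78
(2) = 4*p^2 + 9*p - 6
(3) = 4*k^5 - 12*k^4 - 208*k^3 + 80*k^2 + 2112*k + 2560
(4) = -10.9671*u^5 + 11.8872*u^4 - 1.3976*u^3 + 15.8245*u^2 - 6.6928*u - 2.5172
(5) = q^5 + 9*q^4*x - 15*q^3*x^2 - 305*q^2*x^3 - 786*q*x^4 - 504*x^5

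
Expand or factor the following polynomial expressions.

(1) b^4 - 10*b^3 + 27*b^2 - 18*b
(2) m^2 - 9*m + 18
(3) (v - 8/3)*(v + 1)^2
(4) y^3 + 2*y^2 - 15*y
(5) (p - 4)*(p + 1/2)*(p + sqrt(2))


(1) = b*(b - 6)*(b - 3)*(b - 1)
(2) = (m - 6)*(m - 3)
(3) = v^3 - 2*v^2/3 - 13*v/3 - 8/3
(4) = y*(y - 3)*(y + 5)
(5) = p^3 - 7*p^2/2 + sqrt(2)*p^2 - 7*sqrt(2)*p/2 - 2*p - 2*sqrt(2)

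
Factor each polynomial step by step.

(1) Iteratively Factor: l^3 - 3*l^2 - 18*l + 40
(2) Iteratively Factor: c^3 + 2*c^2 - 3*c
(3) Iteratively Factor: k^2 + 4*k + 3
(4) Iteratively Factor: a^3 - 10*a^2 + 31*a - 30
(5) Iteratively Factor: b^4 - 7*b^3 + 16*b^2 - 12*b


(1) = (l + 4)*(l^2 - 7*l + 10) = (l - 2)*(l + 4)*(l - 5)
(2) = (c + 3)*(c^2 - c) = (c - 1)*(c + 3)*(c)
(3) = (k + 3)*(k + 1)
(4) = (a - 2)*(a^2 - 8*a + 15) = (a - 5)*(a - 2)*(a - 3)
(5) = (b)*(b^3 - 7*b^2 + 16*b - 12) = b*(b - 3)*(b^2 - 4*b + 4) = b*(b - 3)*(b - 2)*(b - 2)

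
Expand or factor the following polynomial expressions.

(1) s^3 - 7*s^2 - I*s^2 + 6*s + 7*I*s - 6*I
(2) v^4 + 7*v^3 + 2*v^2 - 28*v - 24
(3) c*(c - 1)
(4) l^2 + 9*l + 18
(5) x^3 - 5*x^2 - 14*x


(1) = (s - 6)*(s - 1)*(s - I)
(2) = (v - 2)*(v + 1)*(v + 2)*(v + 6)
(3) = c^2 - c
(4) = (l + 3)*(l + 6)
(5) = x*(x - 7)*(x + 2)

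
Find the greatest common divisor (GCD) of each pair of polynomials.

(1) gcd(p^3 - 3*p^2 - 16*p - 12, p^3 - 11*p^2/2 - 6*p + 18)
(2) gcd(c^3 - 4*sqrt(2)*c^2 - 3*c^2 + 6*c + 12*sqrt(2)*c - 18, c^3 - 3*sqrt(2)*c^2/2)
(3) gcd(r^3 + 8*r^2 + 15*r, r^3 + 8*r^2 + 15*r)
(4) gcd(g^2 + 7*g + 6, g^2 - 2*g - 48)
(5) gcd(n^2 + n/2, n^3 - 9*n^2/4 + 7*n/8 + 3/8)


(1) = p^2 - 4*p - 12
(2) = 1
(3) = r^3 + 8*r^2 + 15*r
(4) = g + 6
(5) = 1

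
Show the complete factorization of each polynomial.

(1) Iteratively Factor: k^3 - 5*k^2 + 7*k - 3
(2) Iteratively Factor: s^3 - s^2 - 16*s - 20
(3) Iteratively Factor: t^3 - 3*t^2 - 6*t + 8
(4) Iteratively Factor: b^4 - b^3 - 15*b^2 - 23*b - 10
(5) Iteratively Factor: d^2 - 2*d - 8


(1) = (k - 3)*(k^2 - 2*k + 1) = (k - 3)*(k - 1)*(k - 1)
(2) = (s + 2)*(s^2 - 3*s - 10) = (s - 5)*(s + 2)*(s + 2)
(3) = (t - 4)*(t^2 + t - 2) = (t - 4)*(t - 1)*(t + 2)
(4) = (b + 1)*(b^3 - 2*b^2 - 13*b - 10) = (b + 1)*(b + 2)*(b^2 - 4*b - 5) = (b + 1)^2*(b + 2)*(b - 5)
(5) = (d + 2)*(d - 4)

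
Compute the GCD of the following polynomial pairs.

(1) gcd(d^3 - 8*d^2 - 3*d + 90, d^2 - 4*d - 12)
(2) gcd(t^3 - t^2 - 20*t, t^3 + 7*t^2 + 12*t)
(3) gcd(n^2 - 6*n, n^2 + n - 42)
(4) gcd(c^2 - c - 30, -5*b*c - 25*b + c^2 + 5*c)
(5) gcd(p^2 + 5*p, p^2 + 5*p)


(1) = gcd((d - 6)*(d - 5)*(d + 3), (d - 6)*(d + 2)) = d - 6
(2) = t^2 + 4*t
(3) = n - 6
(4) = c + 5
(5) = p^2 + 5*p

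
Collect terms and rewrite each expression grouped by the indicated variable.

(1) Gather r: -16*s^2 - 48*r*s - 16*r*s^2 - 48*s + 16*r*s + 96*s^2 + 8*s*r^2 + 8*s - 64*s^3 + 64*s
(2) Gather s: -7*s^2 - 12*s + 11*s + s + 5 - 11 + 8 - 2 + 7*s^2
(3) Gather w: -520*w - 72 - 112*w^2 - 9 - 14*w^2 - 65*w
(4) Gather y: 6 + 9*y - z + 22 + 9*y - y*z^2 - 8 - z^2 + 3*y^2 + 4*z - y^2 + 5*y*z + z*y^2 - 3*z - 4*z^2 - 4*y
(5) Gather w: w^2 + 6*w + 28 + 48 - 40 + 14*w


(1) = 8*r^2*s + r*(-16*s^2 - 32*s) - 64*s^3 + 80*s^2 + 24*s
(2) = 0
(3) = -126*w^2 - 585*w - 81
(4) = y^2*(z + 2) + y*(-z^2 + 5*z + 14) - 5*z^2 + 20
(5) = w^2 + 20*w + 36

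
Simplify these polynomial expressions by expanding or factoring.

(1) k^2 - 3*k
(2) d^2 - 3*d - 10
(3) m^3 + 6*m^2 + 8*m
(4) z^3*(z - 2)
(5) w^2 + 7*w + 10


(1) = k*(k - 3)
(2) = (d - 5)*(d + 2)
(3) = m*(m + 2)*(m + 4)
(4) = z^4 - 2*z^3
(5) = (w + 2)*(w + 5)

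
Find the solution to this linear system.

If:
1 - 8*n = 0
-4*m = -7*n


Then:
m = 7/32
n = 1/8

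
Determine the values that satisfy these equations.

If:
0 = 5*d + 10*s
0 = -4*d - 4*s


Then:
d = 0
s = 0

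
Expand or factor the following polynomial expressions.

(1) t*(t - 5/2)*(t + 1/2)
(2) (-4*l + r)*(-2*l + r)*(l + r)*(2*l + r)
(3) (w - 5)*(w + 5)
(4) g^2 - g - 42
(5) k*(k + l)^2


(1) = t^3 - 2*t^2 - 5*t/4
(2) = 16*l^4 + 12*l^3*r - 8*l^2*r^2 - 3*l*r^3 + r^4
(3) = w^2 - 25
(4) = (g - 7)*(g + 6)
(5) = k^3 + 2*k^2*l + k*l^2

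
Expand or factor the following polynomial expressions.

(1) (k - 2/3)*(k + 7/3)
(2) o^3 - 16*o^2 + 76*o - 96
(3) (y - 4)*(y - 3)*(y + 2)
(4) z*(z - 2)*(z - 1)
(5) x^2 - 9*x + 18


(1) = k^2 + 5*k/3 - 14/9
(2) = (o - 8)*(o - 6)*(o - 2)
(3) = y^3 - 5*y^2 - 2*y + 24
(4) = z^3 - 3*z^2 + 2*z
(5) = (x - 6)*(x - 3)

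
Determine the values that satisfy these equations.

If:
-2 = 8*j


Then:
j = -1/4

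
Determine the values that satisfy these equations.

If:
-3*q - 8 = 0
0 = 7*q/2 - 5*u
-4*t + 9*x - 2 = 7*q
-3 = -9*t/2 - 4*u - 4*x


Then:
q = -8/3
t = 4826/1695
u = -28/15
x = -994/1695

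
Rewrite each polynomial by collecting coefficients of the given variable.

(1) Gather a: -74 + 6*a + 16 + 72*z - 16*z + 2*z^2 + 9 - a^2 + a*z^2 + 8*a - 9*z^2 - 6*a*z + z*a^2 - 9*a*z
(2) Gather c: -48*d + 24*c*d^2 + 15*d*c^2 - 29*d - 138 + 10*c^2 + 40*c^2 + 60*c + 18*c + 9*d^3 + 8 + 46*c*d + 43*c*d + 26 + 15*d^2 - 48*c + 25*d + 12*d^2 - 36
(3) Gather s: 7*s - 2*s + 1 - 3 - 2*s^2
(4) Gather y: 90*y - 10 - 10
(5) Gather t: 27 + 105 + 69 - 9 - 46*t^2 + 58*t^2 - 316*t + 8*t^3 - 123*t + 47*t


(1) = a^2*(z - 1) + a*(z^2 - 15*z + 14) - 7*z^2 + 56*z - 49
(2) = c^2*(15*d + 50) + c*(24*d^2 + 89*d + 30) + 9*d^3 + 27*d^2 - 52*d - 140
(3) = -2*s^2 + 5*s - 2
(4) = 90*y - 20
(5) = 8*t^3 + 12*t^2 - 392*t + 192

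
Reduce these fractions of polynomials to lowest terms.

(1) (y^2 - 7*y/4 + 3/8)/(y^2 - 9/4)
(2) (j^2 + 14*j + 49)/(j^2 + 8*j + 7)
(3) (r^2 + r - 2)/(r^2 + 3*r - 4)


(1) = (4*y - 1)/(4*y + 6)
(2) = (j + 7)/(j + 1)
(3) = (r + 2)/(r + 4)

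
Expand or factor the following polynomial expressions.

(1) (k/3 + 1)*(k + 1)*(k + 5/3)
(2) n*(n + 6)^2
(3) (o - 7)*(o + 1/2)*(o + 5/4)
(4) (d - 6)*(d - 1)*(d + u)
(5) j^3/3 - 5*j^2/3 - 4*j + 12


(1) = k^3/3 + 17*k^2/9 + 29*k/9 + 5/3
(2) = n^3 + 12*n^2 + 36*n
(3) = o^3 - 21*o^2/4 - 93*o/8 - 35/8
(4) = d^3 + d^2*u - 7*d^2 - 7*d*u + 6*d + 6*u
(5) = (j/3 + 1)*(j - 6)*(j - 2)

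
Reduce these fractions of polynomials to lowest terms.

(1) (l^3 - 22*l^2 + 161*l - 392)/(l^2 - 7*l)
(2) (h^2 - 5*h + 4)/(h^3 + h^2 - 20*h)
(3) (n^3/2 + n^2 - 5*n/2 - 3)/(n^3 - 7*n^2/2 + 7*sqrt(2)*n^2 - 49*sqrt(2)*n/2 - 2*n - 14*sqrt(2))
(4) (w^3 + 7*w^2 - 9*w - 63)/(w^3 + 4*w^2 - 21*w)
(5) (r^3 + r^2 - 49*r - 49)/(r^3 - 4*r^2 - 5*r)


(1) = (l^2 - 15*l + 56)/l
(2) = (h - 1)/(h^2 + 5*h)
(3) = (2*n^3 + 4*n^2 - 10*n - 12)/(4*n^3 + n^2*(-14 + 28*sqrt(2)) + n*(-98*sqrt(2) - 8) - 56*sqrt(2))
(4) = (w + 3)/w
(5) = (r^2 - 49)/(r^2 - 5*r)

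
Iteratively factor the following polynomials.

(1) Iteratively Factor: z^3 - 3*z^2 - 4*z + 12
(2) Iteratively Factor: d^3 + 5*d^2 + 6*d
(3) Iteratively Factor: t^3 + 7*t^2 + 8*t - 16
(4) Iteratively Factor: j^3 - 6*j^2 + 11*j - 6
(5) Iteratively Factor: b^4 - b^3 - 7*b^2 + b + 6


(1) = (z - 2)*(z^2 - z - 6) = (z - 3)*(z - 2)*(z + 2)
(2) = (d)*(d^2 + 5*d + 6) = d*(d + 3)*(d + 2)
(3) = (t - 1)*(t^2 + 8*t + 16) = (t - 1)*(t + 4)*(t + 4)
(4) = (j - 2)*(j^2 - 4*j + 3) = (j - 2)*(j - 1)*(j - 3)
(5) = (b + 2)*(b^3 - 3*b^2 - b + 3) = (b + 1)*(b + 2)*(b^2 - 4*b + 3) = (b - 3)*(b + 1)*(b + 2)*(b - 1)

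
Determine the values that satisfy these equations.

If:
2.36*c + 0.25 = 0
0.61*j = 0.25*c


Then:
c = -0.11
j = -0.04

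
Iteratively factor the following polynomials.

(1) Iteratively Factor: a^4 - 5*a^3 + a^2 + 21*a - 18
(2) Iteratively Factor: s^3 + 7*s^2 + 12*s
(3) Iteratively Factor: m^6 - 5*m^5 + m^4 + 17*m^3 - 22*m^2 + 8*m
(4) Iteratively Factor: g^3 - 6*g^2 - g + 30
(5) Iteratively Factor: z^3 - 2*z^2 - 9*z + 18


(1) = (a + 2)*(a^3 - 7*a^2 + 15*a - 9) = (a - 3)*(a + 2)*(a^2 - 4*a + 3) = (a - 3)^2*(a + 2)*(a - 1)
(2) = (s + 4)*(s^2 + 3*s) = s*(s + 4)*(s + 3)
(3) = (m)*(m^5 - 5*m^4 + m^3 + 17*m^2 - 22*m + 8) = m*(m - 1)*(m^4 - 4*m^3 - 3*m^2 + 14*m - 8) = m*(m - 1)^2*(m^3 - 3*m^2 - 6*m + 8) = m*(m - 4)*(m - 1)^2*(m^2 + m - 2) = m*(m - 4)*(m - 1)^2*(m + 2)*(m - 1)
(4) = (g - 5)*(g^2 - g - 6) = (g - 5)*(g - 3)*(g + 2)
(5) = (z + 3)*(z^2 - 5*z + 6) = (z - 2)*(z + 3)*(z - 3)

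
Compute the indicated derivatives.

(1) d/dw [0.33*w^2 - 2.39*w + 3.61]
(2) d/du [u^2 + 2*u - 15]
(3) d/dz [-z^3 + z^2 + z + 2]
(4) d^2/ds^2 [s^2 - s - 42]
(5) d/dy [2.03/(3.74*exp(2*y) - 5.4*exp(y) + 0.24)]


(1) = 0.66*w - 2.39
(2) = 2*u + 2
(3) = -3*z^2 + 2*z + 1
(4) = 2
(5) = (10.962 - 15.1844*exp(y))*exp(y)/(3.74*exp(2*y) - 5.4*exp(y) + 0.24)^2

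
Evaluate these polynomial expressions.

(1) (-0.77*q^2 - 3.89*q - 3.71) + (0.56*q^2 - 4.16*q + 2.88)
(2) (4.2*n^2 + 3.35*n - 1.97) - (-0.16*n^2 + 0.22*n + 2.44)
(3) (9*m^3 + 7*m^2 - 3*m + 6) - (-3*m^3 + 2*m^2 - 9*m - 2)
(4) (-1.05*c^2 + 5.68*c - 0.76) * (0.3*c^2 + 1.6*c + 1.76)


(1) = -0.21*q^2 - 8.05*q - 0.83
(2) = 4.36*n^2 + 3.13*n - 4.41
(3) = 12*m^3 + 5*m^2 + 6*m + 8
(4) = -0.315*c^4 + 0.024*c^3 + 7.012*c^2 + 8.7808*c - 1.3376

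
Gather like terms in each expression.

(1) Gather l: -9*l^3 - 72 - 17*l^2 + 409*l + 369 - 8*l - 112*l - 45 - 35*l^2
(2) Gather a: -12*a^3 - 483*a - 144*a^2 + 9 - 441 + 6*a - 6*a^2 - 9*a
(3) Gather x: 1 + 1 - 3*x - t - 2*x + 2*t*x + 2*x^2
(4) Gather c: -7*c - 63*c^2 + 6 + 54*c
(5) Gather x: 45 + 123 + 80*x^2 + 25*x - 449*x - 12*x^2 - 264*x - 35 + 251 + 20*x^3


(1) = -9*l^3 - 52*l^2 + 289*l + 252
(2) = -12*a^3 - 150*a^2 - 486*a - 432
(3) = -t + 2*x^2 + x*(2*t - 5) + 2
(4) = -63*c^2 + 47*c + 6
(5) = 20*x^3 + 68*x^2 - 688*x + 384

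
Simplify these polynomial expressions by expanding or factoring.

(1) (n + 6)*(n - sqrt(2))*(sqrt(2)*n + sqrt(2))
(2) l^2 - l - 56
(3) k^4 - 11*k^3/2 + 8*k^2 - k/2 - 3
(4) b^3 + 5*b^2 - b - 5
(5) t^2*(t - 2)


(1) = sqrt(2)*n^3 - 2*n^2 + 7*sqrt(2)*n^2 - 14*n + 6*sqrt(2)*n - 12
(2) = (l - 8)*(l + 7)
(3) = (k - 3)*(k - 2)*(k - 1)*(k + 1/2)
(4) = (b - 1)*(b + 1)*(b + 5)
(5) = t^3 - 2*t^2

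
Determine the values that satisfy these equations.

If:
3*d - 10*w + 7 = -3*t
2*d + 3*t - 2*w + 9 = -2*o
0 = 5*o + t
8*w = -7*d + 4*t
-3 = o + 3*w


Then:
No Solution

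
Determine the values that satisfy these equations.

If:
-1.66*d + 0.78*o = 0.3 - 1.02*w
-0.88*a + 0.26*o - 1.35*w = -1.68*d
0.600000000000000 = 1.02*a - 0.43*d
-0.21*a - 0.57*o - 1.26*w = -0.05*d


Then:
a = 0.54
d = -0.12
o = 0.63
w = -0.38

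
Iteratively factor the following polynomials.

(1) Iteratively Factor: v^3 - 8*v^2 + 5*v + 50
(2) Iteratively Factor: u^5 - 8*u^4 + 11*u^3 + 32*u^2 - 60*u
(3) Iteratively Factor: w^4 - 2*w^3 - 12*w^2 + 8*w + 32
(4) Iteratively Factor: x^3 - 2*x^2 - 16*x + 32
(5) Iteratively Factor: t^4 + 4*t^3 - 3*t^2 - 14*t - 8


(1) = (v - 5)*(v^2 - 3*v - 10) = (v - 5)*(v + 2)*(v - 5)
(2) = (u - 5)*(u^4 - 3*u^3 - 4*u^2 + 12*u) = (u - 5)*(u - 3)*(u^3 - 4*u) = (u - 5)*(u - 3)*(u + 2)*(u^2 - 2*u) = (u - 5)*(u - 3)*(u - 2)*(u + 2)*(u)
(3) = (w - 4)*(w^3 + 2*w^2 - 4*w - 8) = (w - 4)*(w + 2)*(w^2 - 4) = (w - 4)*(w + 2)^2*(w - 2)
(4) = (x + 4)*(x^2 - 6*x + 8) = (x - 2)*(x + 4)*(x - 4)
(5) = (t + 1)*(t^3 + 3*t^2 - 6*t - 8) = (t + 1)^2*(t^2 + 2*t - 8) = (t - 2)*(t + 1)^2*(t + 4)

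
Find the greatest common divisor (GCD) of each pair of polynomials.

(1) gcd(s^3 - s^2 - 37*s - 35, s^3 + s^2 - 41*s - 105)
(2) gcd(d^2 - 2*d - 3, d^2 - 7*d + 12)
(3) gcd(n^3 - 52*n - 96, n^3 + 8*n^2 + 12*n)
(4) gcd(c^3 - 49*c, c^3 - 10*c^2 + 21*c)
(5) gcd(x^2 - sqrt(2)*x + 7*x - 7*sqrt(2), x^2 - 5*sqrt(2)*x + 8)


(1) = s^2 - 2*s - 35
(2) = d - 3
(3) = n^2 + 8*n + 12
(4) = c^2 - 7*c
(5) = x - sqrt(2)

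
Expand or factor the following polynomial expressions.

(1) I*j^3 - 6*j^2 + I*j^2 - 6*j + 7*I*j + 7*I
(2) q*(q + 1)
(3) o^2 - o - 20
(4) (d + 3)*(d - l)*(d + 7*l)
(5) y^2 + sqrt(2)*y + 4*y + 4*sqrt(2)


(1) = (j - I)*(j + 7*I)*(I*j + I)
(2) = q^2 + q
(3) = (o - 5)*(o + 4)
(4) = d^3 + 6*d^2*l + 3*d^2 - 7*d*l^2 + 18*d*l - 21*l^2
(5) = (y + 4)*(y + sqrt(2))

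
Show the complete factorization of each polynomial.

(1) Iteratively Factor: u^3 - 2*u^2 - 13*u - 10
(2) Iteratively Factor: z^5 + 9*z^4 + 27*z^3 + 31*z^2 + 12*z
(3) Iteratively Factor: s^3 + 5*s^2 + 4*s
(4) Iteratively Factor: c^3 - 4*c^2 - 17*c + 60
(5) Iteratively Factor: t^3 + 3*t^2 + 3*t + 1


(1) = (u - 5)*(u^2 + 3*u + 2) = (u - 5)*(u + 1)*(u + 2)
(2) = (z)*(z^4 + 9*z^3 + 27*z^2 + 31*z + 12) = z*(z + 4)*(z^3 + 5*z^2 + 7*z + 3) = z*(z + 3)*(z + 4)*(z^2 + 2*z + 1) = z*(z + 1)*(z + 3)*(z + 4)*(z + 1)
(3) = (s)*(s^2 + 5*s + 4) = s*(s + 4)*(s + 1)
(4) = (c - 5)*(c^2 + c - 12) = (c - 5)*(c - 3)*(c + 4)
(5) = (t + 1)*(t^2 + 2*t + 1) = (t + 1)^2*(t + 1)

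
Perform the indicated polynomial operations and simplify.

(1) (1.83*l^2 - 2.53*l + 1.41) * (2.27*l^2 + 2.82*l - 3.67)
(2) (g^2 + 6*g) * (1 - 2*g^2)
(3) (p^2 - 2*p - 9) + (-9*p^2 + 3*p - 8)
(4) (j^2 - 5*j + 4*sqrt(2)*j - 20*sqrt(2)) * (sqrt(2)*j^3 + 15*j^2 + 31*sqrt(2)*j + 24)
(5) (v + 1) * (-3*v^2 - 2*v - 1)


(1) = 4.1541*l^4 - 0.5825*l^3 - 10.65*l^2 + 13.2613*l - 5.1747
(2) = -2*g^4 - 12*g^3 + g^2 + 6*g
(3) = -8*p^2 + p - 17
(4) = sqrt(2)*j^5 - 5*sqrt(2)*j^4 + 23*j^4 - 115*j^3 + 91*sqrt(2)*j^3 - 455*sqrt(2)*j^2 + 272*j^2 - 1360*j + 96*sqrt(2)*j - 480*sqrt(2)
(5) = -3*v^3 - 5*v^2 - 3*v - 1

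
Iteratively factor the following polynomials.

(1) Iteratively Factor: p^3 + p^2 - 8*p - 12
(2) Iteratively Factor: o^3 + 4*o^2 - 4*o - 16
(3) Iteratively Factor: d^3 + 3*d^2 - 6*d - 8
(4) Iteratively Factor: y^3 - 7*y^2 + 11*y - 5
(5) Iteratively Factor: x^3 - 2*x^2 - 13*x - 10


(1) = (p + 2)*(p^2 - p - 6) = (p - 3)*(p + 2)*(p + 2)
(2) = (o + 2)*(o^2 + 2*o - 8) = (o - 2)*(o + 2)*(o + 4)
(3) = (d + 4)*(d^2 - d - 2) = (d - 2)*(d + 4)*(d + 1)
(4) = (y - 1)*(y^2 - 6*y + 5) = (y - 5)*(y - 1)*(y - 1)
(5) = (x + 1)*(x^2 - 3*x - 10) = (x - 5)*(x + 1)*(x + 2)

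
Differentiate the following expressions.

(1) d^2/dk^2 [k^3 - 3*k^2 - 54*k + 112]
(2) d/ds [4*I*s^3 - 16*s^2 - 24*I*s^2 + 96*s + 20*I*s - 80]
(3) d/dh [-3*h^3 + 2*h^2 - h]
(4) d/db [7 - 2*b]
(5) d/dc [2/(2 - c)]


(1) = 6*k - 6
(2) = 12*I*s^2 + s*(-32 - 48*I) + 96 + 20*I
(3) = -9*h^2 + 4*h - 1
(4) = -2
(5) = 2/(c - 2)^2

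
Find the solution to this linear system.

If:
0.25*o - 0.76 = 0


Then:
o = 3.04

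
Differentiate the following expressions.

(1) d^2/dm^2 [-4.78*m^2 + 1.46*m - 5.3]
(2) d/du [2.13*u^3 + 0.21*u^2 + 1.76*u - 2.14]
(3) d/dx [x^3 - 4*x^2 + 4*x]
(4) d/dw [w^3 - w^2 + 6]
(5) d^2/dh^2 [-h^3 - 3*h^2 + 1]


(1) = -9.56000000000000
(2) = 6.39*u^2 + 0.42*u + 1.76
(3) = 3*x^2 - 8*x + 4
(4) = w*(3*w - 2)
(5) = -6*h - 6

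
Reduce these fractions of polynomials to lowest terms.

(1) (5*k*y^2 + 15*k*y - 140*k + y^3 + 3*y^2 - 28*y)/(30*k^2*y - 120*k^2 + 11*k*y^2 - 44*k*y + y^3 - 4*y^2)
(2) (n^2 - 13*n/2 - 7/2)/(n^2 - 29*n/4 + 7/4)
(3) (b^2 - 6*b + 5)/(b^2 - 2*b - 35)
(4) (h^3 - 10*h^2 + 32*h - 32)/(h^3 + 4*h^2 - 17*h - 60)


(1) = (y + 7)/(6*k + y)
(2) = (4*n + 2)/(4*n - 1)
(3) = (b^2 - 6*b + 5)/(b^2 - 2*b - 35)
(4) = (h^2 - 6*h + 8)/(h^2 + 8*h + 15)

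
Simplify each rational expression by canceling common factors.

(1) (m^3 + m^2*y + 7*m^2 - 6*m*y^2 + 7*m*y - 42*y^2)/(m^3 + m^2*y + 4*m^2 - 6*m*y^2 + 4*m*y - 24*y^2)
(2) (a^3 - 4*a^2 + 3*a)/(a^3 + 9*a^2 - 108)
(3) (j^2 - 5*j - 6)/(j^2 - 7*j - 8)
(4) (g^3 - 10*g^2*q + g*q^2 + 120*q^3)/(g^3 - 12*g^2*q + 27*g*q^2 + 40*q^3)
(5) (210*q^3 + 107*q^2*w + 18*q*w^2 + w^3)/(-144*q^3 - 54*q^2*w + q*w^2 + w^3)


(1) = (m + 7)/(m + 4)
(2) = (a^2 - a)/(a^2 + 12*a + 36)
(3) = (j - 6)/(j - 8)
(4) = (g + 3*q)/(g + q)
(5) = (-35*q^2 - 12*q*w - w^2)/(24*q^2 + 5*q*w - w^2)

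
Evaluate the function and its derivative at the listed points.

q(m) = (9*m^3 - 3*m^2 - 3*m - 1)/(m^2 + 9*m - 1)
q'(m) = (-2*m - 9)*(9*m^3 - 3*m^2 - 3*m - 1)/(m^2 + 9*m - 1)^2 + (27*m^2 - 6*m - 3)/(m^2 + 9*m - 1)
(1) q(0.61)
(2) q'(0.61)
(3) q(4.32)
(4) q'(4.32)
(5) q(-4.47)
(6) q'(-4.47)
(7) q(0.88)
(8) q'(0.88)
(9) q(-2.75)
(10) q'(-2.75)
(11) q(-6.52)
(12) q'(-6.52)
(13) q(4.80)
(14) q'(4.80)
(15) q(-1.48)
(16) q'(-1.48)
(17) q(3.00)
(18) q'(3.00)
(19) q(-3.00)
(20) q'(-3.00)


(1) = -0.39
(2) = 1.52
(3) = 11.60
(4) = 4.78
(5) = 40.07
(6) = -26.40
(7) = 0.02
(8) = 1.61
(9) = 11.14
(10) = -9.83
(11) = 151.63
(12) = -104.63
(13) = 13.96
(14) = 5.07
(15) = 2.66
(16) = -4.03
(17) = 5.89
(18) = 3.82
(19) = 13.79
(20) = -11.40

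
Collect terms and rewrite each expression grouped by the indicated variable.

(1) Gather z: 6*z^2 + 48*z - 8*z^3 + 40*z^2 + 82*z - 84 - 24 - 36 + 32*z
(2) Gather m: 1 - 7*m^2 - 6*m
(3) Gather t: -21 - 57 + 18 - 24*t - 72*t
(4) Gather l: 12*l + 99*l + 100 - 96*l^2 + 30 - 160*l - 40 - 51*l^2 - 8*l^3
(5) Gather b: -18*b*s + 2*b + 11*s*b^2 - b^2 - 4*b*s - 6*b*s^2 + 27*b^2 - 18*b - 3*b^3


(1) = -8*z^3 + 46*z^2 + 162*z - 144
(2) = -7*m^2 - 6*m + 1
(3) = -96*t - 60
(4) = -8*l^3 - 147*l^2 - 49*l + 90
(5) = -3*b^3 + b^2*(11*s + 26) + b*(-6*s^2 - 22*s - 16)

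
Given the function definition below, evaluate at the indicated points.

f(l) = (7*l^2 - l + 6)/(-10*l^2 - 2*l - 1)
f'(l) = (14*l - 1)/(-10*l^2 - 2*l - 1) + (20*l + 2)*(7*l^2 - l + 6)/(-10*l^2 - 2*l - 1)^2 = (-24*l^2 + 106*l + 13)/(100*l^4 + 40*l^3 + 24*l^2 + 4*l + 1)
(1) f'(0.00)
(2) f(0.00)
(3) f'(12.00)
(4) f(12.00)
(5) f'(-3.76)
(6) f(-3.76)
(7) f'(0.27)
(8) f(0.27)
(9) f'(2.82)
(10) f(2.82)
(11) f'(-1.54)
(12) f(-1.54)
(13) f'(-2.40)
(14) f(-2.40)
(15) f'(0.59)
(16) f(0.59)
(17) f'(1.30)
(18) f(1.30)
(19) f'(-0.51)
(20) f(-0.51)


(1) = 13.00
(2) = -6.00
(3) = -0.00
(4) = -0.68
(5) = -0.04
(6) = -0.81
(7) = 7.74
(8) = -2.75
(9) = 0.02
(10) = -0.68
(11) = -0.44
(12) = -1.12
(13) = -0.13
(14) = -0.91
(15) = 2.10
(16) = -1.39
(17) = 0.26
(18) = -0.81
(19) = -7.10
(20) = -3.23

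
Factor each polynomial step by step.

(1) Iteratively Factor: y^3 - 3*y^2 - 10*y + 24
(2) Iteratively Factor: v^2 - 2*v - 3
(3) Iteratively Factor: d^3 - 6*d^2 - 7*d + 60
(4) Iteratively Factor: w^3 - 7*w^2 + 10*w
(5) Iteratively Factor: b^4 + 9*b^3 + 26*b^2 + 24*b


(1) = (y + 3)*(y^2 - 6*y + 8) = (y - 4)*(y + 3)*(y - 2)
(2) = (v + 1)*(v - 3)
(3) = (d + 3)*(d^2 - 9*d + 20) = (d - 5)*(d + 3)*(d - 4)
(4) = (w)*(w^2 - 7*w + 10) = w*(w - 5)*(w - 2)
(5) = (b + 3)*(b^3 + 6*b^2 + 8*b) = (b + 3)*(b + 4)*(b^2 + 2*b) = (b + 2)*(b + 3)*(b + 4)*(b)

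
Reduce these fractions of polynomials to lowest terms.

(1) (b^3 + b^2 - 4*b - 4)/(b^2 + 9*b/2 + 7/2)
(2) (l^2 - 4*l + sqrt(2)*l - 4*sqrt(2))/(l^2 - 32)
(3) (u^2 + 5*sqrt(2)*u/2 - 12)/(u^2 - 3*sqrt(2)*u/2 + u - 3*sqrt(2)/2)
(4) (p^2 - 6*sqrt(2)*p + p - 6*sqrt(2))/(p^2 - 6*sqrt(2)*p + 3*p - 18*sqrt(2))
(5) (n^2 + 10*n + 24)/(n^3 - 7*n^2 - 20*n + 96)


(1) = (2*b^2 - 8)/(2*b + 7)
(2) = (l^2 + l*(-4 + sqrt(2)) - 4*sqrt(2))/(l^2 - 32)
(3) = (4*u + 16*sqrt(2))/(4*u + 4)
(4) = (p + 1)/(p + 3)
(5) = (n + 6)/(n^2 - 11*n + 24)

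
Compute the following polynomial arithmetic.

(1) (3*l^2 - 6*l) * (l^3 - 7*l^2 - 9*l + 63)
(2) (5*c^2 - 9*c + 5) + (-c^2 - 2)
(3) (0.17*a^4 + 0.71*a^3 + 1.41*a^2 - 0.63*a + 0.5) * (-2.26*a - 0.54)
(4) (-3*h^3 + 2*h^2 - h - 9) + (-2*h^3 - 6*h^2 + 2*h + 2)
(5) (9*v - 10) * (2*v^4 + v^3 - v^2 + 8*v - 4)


(1) = 3*l^5 - 27*l^4 + 15*l^3 + 243*l^2 - 378*l
(2) = 4*c^2 - 9*c + 3
(3) = -0.3842*a^5 - 1.6964*a^4 - 3.57*a^3 + 0.6624*a^2 - 0.7898*a - 0.27
(4) = -5*h^3 - 4*h^2 + h - 7
(5) = 18*v^5 - 11*v^4 - 19*v^3 + 82*v^2 - 116*v + 40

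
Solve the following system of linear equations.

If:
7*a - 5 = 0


Then:
a = 5/7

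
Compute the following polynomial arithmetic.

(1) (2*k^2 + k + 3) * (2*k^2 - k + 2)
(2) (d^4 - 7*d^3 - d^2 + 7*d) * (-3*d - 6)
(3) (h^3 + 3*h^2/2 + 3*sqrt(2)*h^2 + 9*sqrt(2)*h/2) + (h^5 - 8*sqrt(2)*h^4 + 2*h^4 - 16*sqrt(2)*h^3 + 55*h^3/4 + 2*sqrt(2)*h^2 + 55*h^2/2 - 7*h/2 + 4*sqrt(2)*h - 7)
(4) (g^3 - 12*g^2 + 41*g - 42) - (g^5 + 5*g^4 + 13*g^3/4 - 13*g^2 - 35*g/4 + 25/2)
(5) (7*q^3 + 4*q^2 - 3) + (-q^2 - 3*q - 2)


(1) = 4*k^4 + 9*k^2 - k + 6
(2) = -3*d^5 + 15*d^4 + 45*d^3 - 15*d^2 - 42*d
(3) = h^5 - 8*sqrt(2)*h^4 + 2*h^4 - 16*sqrt(2)*h^3 + 59*h^3/4 + 5*sqrt(2)*h^2 + 29*h^2 - 7*h/2 + 17*sqrt(2)*h/2 - 7
(4) = -g^5 - 5*g^4 - 9*g^3/4 + g^2 + 199*g/4 - 109/2
(5) = 7*q^3 + 3*q^2 - 3*q - 5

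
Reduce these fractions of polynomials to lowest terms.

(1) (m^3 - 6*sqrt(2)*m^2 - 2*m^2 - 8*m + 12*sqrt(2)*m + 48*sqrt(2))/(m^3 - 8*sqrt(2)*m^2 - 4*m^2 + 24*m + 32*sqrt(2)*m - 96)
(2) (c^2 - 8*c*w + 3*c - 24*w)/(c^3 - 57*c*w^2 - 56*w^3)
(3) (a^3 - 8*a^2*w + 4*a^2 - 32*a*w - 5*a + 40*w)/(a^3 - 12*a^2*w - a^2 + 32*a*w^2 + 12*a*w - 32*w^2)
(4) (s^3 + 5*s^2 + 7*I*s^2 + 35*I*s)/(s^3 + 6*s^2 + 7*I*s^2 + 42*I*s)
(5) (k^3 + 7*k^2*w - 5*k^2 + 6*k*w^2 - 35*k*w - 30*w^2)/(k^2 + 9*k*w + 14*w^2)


(1) = (m + 2)/(m - 2*sqrt(2))
(2) = (c + 3)/(c^2 + 8*c*w + 7*w^2)
(3) = (-a - 5)/(-a + 4*w)
(4) = (s + 5)/(s + 6)
(5) = (k^3 + 7*k^2*w - 5*k^2 + 6*k*w^2 - 35*k*w - 30*w^2)/(k^2 + 9*k*w + 14*w^2)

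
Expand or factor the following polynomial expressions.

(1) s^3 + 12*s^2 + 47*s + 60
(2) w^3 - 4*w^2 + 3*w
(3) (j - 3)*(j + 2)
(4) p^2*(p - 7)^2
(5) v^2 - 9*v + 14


(1) = (s + 3)*(s + 4)*(s + 5)
(2) = w*(w - 3)*(w - 1)
(3) = j^2 - j - 6
(4) = p^4 - 14*p^3 + 49*p^2
(5) = (v - 7)*(v - 2)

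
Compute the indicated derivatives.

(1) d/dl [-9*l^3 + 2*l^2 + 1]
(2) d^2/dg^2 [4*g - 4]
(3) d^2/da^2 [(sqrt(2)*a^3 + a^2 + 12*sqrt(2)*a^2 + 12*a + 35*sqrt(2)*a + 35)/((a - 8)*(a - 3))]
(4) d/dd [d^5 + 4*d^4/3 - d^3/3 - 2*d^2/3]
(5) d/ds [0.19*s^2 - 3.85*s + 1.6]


(1) = l*(4 - 27*l)
(2) = 0
(3) = 2*(23*a^3 + 264*sqrt(2)*a^3 - 1656*sqrt(2)*a^2 + 33*a^2 - 2019*a - 792*sqrt(2)*a + 7139 + 16152*sqrt(2))/(a^6 - 33*a^5 + 435*a^4 - 2915*a^3 + 10440*a^2 - 19008*a + 13824)
(4) = d*(15*d^3 + 16*d^2 - 3*d - 4)/3
(5) = 0.38*s - 3.85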